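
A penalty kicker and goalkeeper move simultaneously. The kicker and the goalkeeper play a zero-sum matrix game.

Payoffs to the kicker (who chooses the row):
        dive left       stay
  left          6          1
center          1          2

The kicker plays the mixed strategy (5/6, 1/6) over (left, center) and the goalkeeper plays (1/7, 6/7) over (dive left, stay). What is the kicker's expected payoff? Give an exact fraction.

73/42

Against (1/7, 6/7), each row's expected payoff is left: 12/7; center: 13/7.
Taking the (5/6, 1/6)-weighted average: (5/6)·(12/7) + (1/6)·(13/7) = 73/42.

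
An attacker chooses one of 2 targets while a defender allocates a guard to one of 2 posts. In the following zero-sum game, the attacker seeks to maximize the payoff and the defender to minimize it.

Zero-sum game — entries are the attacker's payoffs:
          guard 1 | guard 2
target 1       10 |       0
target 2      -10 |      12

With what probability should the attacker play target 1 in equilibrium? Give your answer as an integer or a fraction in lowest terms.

Row minima are 0 and -10, so the attacker's maximin is 0; column maxima are 10 and 12, so the defender's minimax is 10. These differ, so the equilibrium is in mixed strategies.
Let the attacker play target 1 with probability p. The defender is indifferent when 10p − 10(1−p) = 12(1−p), giving p = 11/16.

11/16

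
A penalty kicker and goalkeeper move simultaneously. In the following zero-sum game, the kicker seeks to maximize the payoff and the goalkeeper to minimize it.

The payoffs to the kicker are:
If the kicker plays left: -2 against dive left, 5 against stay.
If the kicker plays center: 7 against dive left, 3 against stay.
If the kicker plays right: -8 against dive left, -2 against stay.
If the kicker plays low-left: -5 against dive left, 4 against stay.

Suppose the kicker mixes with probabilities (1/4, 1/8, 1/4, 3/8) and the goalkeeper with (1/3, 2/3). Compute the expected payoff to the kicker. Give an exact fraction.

Against (1/3, 2/3), each row's expected payoff is left: 8/3; center: 13/3; right: -4; low-left: 1.
Taking the (1/4, 1/8, 1/4, 3/8)-weighted average: (1/4)·(8/3) + (1/8)·(13/3) + (1/4)·(-4) + (3/8)·(1) = 7/12.

7/12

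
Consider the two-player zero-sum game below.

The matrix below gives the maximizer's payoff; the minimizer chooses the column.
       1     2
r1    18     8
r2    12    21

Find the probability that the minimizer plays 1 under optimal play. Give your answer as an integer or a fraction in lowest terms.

Row minima are 8 and 12, so the maximizer's maximin is 12; column maxima are 18 and 21, so the minimizer's minimax is 18. These differ, so the equilibrium is in mixed strategies.
Let the minimizer play 1 with probability q. The maximizer is indifferent when 18q + 8(1−q) = 12q + 21(1−q), giving q = 13/19.

13/19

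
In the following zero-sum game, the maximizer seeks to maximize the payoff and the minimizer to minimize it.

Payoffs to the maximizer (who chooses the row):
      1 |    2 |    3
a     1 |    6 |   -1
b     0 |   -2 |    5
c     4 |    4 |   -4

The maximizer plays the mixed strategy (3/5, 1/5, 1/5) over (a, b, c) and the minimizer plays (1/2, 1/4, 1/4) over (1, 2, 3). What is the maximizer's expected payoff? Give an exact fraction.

8/5

Against (1/2, 1/4, 1/4), each row's expected payoff is a: 7/4; b: 3/4; c: 2.
Taking the (3/5, 1/5, 1/5)-weighted average: (3/5)·(7/4) + (1/5)·(3/4) + (1/5)·(2) = 8/5.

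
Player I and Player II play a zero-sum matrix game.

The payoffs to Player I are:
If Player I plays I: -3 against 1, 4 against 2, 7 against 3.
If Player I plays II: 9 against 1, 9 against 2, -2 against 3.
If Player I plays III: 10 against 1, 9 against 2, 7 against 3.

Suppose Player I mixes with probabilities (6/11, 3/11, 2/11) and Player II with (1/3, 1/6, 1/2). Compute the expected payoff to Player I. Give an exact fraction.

277/66

Against (1/3, 1/6, 1/2), each row's expected payoff is I: 19/6; II: 7/2; III: 25/3.
Taking the (6/11, 3/11, 2/11)-weighted average: (6/11)·(19/6) + (3/11)·(7/2) + (2/11)·(25/3) = 277/66.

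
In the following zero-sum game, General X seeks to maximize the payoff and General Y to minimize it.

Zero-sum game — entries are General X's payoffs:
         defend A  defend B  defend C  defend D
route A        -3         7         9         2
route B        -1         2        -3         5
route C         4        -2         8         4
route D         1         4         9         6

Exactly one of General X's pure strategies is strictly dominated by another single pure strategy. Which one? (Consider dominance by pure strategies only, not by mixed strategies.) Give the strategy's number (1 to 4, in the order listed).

Compare route B with route D: 1 > -1, 4 > 2, 9 > -3, 6 > 5.
So route D strictly dominates route B for General X; route B is strictly dominated.

2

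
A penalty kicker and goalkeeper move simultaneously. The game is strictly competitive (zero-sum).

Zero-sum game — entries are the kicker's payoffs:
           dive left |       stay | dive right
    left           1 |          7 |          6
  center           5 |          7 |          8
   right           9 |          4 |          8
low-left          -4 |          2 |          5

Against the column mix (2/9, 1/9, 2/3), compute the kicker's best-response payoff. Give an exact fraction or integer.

70/9

left: (1)·(2/9) + (7)·(1/9) + (6)·(2/3) = 5.
center: (5)·(2/9) + (7)·(1/9) + (8)·(2/3) = 65/9.
right: (9)·(2/9) + (4)·(1/9) + (8)·(2/3) = 70/9.
low-left: (-4)·(2/9) + (2)·(1/9) + (5)·(2/3) = 8/3.
The best pure response is right with expected payoff 70/9.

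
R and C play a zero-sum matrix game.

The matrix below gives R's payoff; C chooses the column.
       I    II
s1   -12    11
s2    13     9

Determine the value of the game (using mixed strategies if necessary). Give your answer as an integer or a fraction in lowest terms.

Row minima are -12 and 9, so R's maximin is 9; column maxima are 13 and 11, so C's minimax is 11. These differ, so the equilibrium is in mixed strategies.
Let R play s1 with probability p. C is indifferent when −12p + 13(1−p) = 11p + 9(1−p), giving p = 4/27.
Let C play I with probability q. R is indifferent when −12q + 11(1−q) = 13q + 9(1−q), giving q = 2/27.
The value is -12·(2/27) + (11)·(25/27) = 251/27.

251/27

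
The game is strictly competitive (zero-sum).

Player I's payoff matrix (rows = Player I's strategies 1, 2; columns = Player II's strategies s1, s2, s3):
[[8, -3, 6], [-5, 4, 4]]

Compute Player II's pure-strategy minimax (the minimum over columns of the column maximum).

The worst case (largest entry) in each column is s1: 8, s2: 4, s3: 6.
The best (smallest) of these is 4.

4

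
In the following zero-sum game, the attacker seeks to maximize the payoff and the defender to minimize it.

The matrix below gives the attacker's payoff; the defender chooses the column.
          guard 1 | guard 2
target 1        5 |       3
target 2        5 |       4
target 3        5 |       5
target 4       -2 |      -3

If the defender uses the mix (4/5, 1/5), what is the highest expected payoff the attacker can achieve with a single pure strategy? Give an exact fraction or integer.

target 1: (5)·(4/5) + (3)·(1/5) = 23/5.
target 2: (5)·(4/5) + (4)·(1/5) = 24/5.
target 3: (5)·(4/5) + (5)·(1/5) = 5.
target 4: (-2)·(4/5) + (-3)·(1/5) = -11/5.
The best pure response is target 3 with expected payoff 5.

5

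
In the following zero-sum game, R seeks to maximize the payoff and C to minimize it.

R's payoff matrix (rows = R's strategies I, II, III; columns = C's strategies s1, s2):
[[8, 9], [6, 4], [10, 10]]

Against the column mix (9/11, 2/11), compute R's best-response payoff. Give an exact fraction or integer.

I: (8)·(9/11) + (9)·(2/11) = 90/11.
II: (6)·(9/11) + (4)·(2/11) = 62/11.
III: (10)·(9/11) + (10)·(2/11) = 10.
The best pure response is III with expected payoff 10.

10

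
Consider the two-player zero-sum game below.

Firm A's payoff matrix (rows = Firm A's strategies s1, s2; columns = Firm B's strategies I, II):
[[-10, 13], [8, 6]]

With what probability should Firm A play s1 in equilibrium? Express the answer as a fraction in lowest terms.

Row minima are -10 and 6, so Firm A's maximin is 6; column maxima are 8 and 13, so Firm B's minimax is 8. These differ, so the equilibrium is in mixed strategies.
Let Firm A play s1 with probability p. Firm B is indifferent when −10p + 8(1−p) = 13p + 6(1−p), giving p = 2/25.

2/25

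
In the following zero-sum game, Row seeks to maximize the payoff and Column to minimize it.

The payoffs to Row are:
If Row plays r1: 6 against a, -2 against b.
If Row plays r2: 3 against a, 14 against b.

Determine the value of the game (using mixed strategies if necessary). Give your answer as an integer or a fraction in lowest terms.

90/19

Row minima are -2 and 3, so Row's maximin is 3; column maxima are 6 and 14, so Column's minimax is 6. These differ, so the equilibrium is in mixed strategies.
Let Row play r1 with probability p. Column is indifferent when 6p + 3(1−p) = −2p + 14(1−p), giving p = 11/19.
Let Column play a with probability q. Row is indifferent when 6q − 2(1−q) = 3q + 14(1−q), giving q = 16/19.
The value is 6·(16/19) + (-2)·(3/19) = 90/19.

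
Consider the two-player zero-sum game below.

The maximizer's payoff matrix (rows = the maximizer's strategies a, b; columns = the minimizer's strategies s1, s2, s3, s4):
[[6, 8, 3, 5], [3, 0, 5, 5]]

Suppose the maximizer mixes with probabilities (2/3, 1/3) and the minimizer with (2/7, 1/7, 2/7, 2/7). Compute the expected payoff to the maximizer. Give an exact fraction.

14/3

Against (2/7, 1/7, 2/7, 2/7), each row's expected payoff is a: 36/7; b: 26/7.
Taking the (2/3, 1/3)-weighted average: (2/3)·(36/7) + (1/3)·(26/7) = 14/3.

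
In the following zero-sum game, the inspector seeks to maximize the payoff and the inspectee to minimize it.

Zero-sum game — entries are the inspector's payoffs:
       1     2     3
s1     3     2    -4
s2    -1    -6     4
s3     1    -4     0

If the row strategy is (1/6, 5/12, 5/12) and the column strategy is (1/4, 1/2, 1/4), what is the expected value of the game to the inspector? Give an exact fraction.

-37/24

Against (1/4, 1/2, 1/4), each row's expected payoff is s1: 3/4; s2: -9/4; s3: -7/4.
Taking the (1/6, 5/12, 5/12)-weighted average: (1/6)·(3/4) + (5/12)·(-9/4) + (5/12)·(-7/4) = -37/24.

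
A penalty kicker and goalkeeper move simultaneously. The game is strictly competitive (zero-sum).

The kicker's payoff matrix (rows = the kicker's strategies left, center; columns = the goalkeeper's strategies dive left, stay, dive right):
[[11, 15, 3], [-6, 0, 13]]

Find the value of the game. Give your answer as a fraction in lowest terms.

Column stay is strictly dominated by dive left for the goalkeeper (it gives the kicker more in every row).
The remaining 2×2 game on (left, center) × (dive left, dive right) has no saddle point. Let the kicker play left with probability p; indifference gives 11p − 6(1−p) = 3p + 13(1−p), so p = 19/27.
Similarly the goalkeeper's optimal q on dive left is 10/27, and the value is 11·(10/27) + (3)·(17/27) = 161/27.

161/27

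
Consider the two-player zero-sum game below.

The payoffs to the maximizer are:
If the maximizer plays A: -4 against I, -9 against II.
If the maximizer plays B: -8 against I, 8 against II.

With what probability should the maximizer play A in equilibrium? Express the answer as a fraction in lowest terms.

Row minima are -9 and -8, so the maximizer's maximin is -8; column maxima are -4 and 8, so the minimizer's minimax is -4. These differ, so the equilibrium is in mixed strategies.
Let the maximizer play A with probability p. The minimizer is indifferent when −4p − 8(1−p) = −9p + 8(1−p), giving p = 16/21.

16/21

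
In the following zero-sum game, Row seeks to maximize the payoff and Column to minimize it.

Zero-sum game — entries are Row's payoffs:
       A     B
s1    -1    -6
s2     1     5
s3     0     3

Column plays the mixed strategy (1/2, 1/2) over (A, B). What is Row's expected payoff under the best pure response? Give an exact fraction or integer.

3

s1: (-1)·(1/2) + (-6)·(1/2) = -7/2.
s2: (1)·(1/2) + (5)·(1/2) = 3.
s3: (0)·(1/2) + (3)·(1/2) = 3/2.
The best pure response is s2 with expected payoff 3.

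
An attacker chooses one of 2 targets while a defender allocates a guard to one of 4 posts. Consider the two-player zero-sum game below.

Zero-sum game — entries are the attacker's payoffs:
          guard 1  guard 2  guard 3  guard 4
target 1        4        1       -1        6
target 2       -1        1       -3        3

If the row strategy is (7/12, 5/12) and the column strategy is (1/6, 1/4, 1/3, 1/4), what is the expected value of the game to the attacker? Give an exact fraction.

55/48

Against (1/6, 1/4, 1/3, 1/4), each row's expected payoff is target 1: 25/12; target 2: -1/6.
Taking the (7/12, 5/12)-weighted average: (7/12)·(25/12) + (5/12)·(-1/6) = 55/48.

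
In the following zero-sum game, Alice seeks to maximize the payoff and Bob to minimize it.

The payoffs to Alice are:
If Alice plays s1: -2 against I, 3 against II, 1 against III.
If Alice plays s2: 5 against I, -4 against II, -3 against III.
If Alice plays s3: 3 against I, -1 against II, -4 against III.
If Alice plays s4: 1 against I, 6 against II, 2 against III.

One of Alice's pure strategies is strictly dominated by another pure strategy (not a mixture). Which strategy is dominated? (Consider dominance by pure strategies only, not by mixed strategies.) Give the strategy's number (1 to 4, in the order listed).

Compare s1 with s4: 1 > -2, 6 > 3, 2 > 1.
So s4 strictly dominates s1 for Alice; s1 is strictly dominated.

1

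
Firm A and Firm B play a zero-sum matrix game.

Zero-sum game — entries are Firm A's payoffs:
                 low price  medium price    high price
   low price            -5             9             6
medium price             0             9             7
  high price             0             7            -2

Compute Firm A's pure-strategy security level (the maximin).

0

The worst-case payoff for each row is low price: -5, medium price: 0, high price: -2.
The best of these is 0.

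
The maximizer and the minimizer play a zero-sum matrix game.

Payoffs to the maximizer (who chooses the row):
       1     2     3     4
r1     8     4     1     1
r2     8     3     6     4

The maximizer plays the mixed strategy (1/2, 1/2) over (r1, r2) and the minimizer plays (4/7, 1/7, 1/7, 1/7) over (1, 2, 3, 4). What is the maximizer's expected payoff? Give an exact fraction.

Against (4/7, 1/7, 1/7, 1/7), each row's expected payoff is r1: 38/7; r2: 45/7.
Taking the (1/2, 1/2)-weighted average: (1/2)·(38/7) + (1/2)·(45/7) = 83/14.

83/14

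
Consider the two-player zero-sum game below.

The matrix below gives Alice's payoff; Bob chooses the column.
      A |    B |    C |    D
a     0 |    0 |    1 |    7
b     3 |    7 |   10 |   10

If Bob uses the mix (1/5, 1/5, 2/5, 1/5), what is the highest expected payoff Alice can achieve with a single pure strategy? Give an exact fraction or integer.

a: (0)·(1/5) + (0)·(1/5) + (1)·(2/5) + (7)·(1/5) = 9/5.
b: (3)·(1/5) + (7)·(1/5) + (10)·(2/5) + (10)·(1/5) = 8.
The best pure response is b with expected payoff 8.

8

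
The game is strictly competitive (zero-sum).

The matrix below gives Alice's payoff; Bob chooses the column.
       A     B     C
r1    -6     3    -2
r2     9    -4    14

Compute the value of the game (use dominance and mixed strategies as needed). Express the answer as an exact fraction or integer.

Column C is strictly dominated by A for Bob (it gives Alice more in every row).
The remaining 2×2 game on (r1, r2) × (A, B) has no saddle point. Let Alice play r1 with probability p; indifference gives −6p + 9(1−p) = 3p − 4(1−p), so p = 13/22.
Similarly Bob's optimal q on A is 7/22, and the value is -6·(7/22) + (3)·(15/22) = 3/22.

3/22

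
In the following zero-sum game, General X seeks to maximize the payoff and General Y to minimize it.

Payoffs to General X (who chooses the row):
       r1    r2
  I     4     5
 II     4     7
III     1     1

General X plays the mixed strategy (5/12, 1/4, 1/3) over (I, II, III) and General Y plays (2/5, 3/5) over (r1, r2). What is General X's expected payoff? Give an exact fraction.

37/10

Against (2/5, 3/5), each row's expected payoff is I: 23/5; II: 29/5; III: 1.
Taking the (5/12, 1/4, 1/3)-weighted average: (5/12)·(23/5) + (1/4)·(29/5) + (1/3)·(1) = 37/10.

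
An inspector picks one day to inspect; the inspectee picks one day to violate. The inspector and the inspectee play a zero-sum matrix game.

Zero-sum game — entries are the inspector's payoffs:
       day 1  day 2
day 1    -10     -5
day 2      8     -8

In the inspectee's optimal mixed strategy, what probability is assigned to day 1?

Row minima are -10 and -8, so the inspector's maximin is -8; column maxima are 8 and -5, so the inspectee's minimax is -5. These differ, so the equilibrium is in mixed strategies.
Let the inspectee play day 1 with probability q. The inspector is indifferent when −10q − 5(1−q) = 8q − 8(1−q), giving q = 1/7.

1/7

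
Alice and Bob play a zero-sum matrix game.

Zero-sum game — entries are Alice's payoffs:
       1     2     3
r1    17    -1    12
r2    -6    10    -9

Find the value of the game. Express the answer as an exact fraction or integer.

Column 1 is strictly dominated by 3 for Bob (it gives Alice more in every row).
The remaining 2×2 game on (r1, r2) × (2, 3) has no saddle point. Let Alice play r1 with probability p; indifference gives −p + 10(1−p) = 12p − 9(1−p), so p = 19/32.
Similarly Bob's optimal q on 2 is 21/32, and the value is -1·(21/32) + (12)·(11/32) = 111/32.

111/32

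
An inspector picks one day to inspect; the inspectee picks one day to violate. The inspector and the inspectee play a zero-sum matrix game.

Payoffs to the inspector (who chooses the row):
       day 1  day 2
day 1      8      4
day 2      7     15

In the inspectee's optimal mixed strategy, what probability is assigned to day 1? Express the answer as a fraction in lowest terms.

11/12

Row minima are 4 and 7, so the inspector's maximin is 7; column maxima are 8 and 15, so the inspectee's minimax is 8. These differ, so the equilibrium is in mixed strategies.
Let the inspectee play day 1 with probability q. The inspector is indifferent when 8q + 4(1−q) = 7q + 15(1−q), giving q = 11/12.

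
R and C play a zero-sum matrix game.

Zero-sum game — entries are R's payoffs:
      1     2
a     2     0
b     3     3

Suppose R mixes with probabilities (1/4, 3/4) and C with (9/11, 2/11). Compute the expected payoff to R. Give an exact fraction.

117/44

Against (9/11, 2/11), each row's expected payoff is a: 18/11; b: 3.
Taking the (1/4, 3/4)-weighted average: (1/4)·(18/11) + (3/4)·(3) = 117/44.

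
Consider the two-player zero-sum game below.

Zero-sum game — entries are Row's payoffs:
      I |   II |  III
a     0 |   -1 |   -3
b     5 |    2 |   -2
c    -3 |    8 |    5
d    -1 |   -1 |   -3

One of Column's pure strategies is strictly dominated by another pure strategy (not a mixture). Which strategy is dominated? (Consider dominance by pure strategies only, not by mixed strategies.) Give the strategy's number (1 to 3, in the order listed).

Column prefers columns that give Row less. Compare II with III: -3 < -1, -2 < 2, 5 < 8, -3 < -1.
So III strictly dominates II for Column; II is strictly dominated.

2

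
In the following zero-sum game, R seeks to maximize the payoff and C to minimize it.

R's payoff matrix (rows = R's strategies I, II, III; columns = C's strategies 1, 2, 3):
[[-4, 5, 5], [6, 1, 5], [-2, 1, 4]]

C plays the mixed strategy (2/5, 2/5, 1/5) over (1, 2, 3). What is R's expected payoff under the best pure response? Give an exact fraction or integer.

I: (-4)·(2/5) + (5)·(2/5) + (5)·(1/5) = 7/5.
II: (6)·(2/5) + (1)·(2/5) + (5)·(1/5) = 19/5.
III: (-2)·(2/5) + (1)·(2/5) + (4)·(1/5) = 2/5.
The best pure response is II with expected payoff 19/5.

19/5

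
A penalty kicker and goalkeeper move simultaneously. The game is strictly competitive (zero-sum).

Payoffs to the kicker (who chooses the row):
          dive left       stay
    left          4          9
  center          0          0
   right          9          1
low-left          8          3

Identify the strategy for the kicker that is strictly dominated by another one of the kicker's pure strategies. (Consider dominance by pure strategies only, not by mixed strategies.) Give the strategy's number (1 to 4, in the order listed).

Compare center with left: 4 > 0, 9 > 0.
So left strictly dominates center for the kicker; center is strictly dominated.

2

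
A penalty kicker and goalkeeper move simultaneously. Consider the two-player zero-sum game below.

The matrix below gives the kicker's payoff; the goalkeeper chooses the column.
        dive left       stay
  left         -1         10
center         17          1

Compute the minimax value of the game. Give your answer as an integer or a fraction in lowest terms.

Row minima are -1 and 1, so the kicker's maximin is 1; column maxima are 17 and 10, so the goalkeeper's minimax is 10. These differ, so the equilibrium is in mixed strategies.
Let the kicker play left with probability p. The goalkeeper is indifferent when −p + 17(1−p) = 10p + (1−p), giving p = 16/27.
Let the goalkeeper play dive left with probability q. The kicker is indifferent when −q + 10(1−q) = 17q + (1−q), giving q = 1/3.
The value is -1·(1/3) + (10)·(2/3) = 19/3.

19/3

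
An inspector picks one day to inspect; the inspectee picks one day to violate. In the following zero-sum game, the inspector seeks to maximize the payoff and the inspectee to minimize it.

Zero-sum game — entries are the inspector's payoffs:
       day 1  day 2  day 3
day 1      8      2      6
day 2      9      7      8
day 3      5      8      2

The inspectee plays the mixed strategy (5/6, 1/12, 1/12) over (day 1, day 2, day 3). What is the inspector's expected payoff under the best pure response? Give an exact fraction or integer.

35/4

day 1: (8)·(5/6) + (2)·(1/12) + (6)·(1/12) = 22/3.
day 2: (9)·(5/6) + (7)·(1/12) + (8)·(1/12) = 35/4.
day 3: (5)·(5/6) + (8)·(1/12) + (2)·(1/12) = 5.
The best pure response is day 2 with expected payoff 35/4.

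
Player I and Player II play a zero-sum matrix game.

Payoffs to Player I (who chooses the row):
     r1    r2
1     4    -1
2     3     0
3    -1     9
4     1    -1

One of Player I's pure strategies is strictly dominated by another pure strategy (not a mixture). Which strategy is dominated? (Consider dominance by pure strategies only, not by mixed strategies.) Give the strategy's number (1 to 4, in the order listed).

4

Compare 4 with 2: 3 > 1, 0 > -1.
So 2 strictly dominates 4 for Player I; 4 is strictly dominated.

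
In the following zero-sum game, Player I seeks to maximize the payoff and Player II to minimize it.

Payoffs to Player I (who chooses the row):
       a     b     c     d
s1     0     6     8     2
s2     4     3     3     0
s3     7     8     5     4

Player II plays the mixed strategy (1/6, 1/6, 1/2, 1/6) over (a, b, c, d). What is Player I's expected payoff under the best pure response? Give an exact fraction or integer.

17/3

s1: (0)·(1/6) + (6)·(1/6) + (8)·(1/2) + (2)·(1/6) = 16/3.
s2: (4)·(1/6) + (3)·(1/6) + (3)·(1/2) + (0)·(1/6) = 8/3.
s3: (7)·(1/6) + (8)·(1/6) + (5)·(1/2) + (4)·(1/6) = 17/3.
The best pure response is s3 with expected payoff 17/3.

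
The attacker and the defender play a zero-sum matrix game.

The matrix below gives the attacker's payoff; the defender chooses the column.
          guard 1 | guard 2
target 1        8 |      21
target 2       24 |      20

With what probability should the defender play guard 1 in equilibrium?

Row minima are 8 and 20, so the attacker's maximin is 20; column maxima are 24 and 21, so the defender's minimax is 21. These differ, so the equilibrium is in mixed strategies.
Let the defender play guard 1 with probability q. The attacker is indifferent when 8q + 21(1−q) = 24q + 20(1−q), giving q = 1/17.

1/17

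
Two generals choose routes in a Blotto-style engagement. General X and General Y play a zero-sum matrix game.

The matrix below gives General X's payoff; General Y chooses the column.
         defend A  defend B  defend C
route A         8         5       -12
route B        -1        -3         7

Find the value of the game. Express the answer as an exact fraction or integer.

Column defend A is strictly dominated by defend B for General Y (it gives General X more in every row).
The remaining 2×2 game on (route A, route B) × (defend B, defend C) has no saddle point. Let General X play route A with probability p; indifference gives 5p − 3(1−p) = −12p + 7(1−p), so p = 10/27.
Similarly General Y's optimal q on defend B is 19/27, and the value is 5·(19/27) + (-12)·(8/27) = -1/27.

-1/27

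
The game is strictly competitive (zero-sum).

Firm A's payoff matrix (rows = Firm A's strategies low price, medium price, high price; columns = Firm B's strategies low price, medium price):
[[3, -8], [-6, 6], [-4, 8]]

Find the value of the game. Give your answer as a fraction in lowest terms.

-8/23

Row medium price is strictly dominated by row high price, so Firm A never plays it.
The remaining 2×2 game on (low price, high price) × (low price, medium price) has no saddle point. Let Firm A play low price with probability p; indifference gives 3p − 4(1−p) = −8p + 8(1−p), so p = 12/23.
Similarly Firm B's optimal q on low price is 16/23, and the value is 3·(16/23) + (-8)·(7/23) = -8/23.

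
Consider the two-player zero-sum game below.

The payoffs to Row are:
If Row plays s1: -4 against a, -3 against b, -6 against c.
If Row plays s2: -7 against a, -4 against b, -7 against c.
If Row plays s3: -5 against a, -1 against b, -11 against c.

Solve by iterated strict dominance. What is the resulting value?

-6

Row s2 is strictly dominated by row s1 (-4>-7, -3>-4, -6>-7); eliminate s2.
Column a is strictly dominated by c for Column (-6<-4, -11<-5); eliminate a.
Column b is strictly dominated by c for Column (-6<-3, -11<-1); eliminate b.
Row s3 is strictly dominated by row s1 (-6>-11); eliminate s3.
Only (s1, c) remains, with payoff -6.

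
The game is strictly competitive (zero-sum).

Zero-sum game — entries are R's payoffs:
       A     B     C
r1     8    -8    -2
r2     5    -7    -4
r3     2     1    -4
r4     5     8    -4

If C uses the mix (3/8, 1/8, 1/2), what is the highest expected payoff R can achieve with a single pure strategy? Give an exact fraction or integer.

r1: (8)·(3/8) + (-8)·(1/8) + (-2)·(1/2) = 1.
r2: (5)·(3/8) + (-7)·(1/8) + (-4)·(1/2) = -1.
r3: (2)·(3/8) + (1)·(1/8) + (-4)·(1/2) = -9/8.
r4: (5)·(3/8) + (8)·(1/8) + (-4)·(1/2) = 7/8.
The best pure response is r1 with expected payoff 1.

1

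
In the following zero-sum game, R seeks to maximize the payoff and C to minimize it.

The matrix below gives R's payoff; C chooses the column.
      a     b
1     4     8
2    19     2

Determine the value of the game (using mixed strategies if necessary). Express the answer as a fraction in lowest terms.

48/7

Row minima are 4 and 2, so R's maximin is 4; column maxima are 19 and 8, so C's minimax is 8. These differ, so the equilibrium is in mixed strategies.
Let R play 1 with probability p. C is indifferent when 4p + 19(1−p) = 8p + 2(1−p), giving p = 17/21.
Let C play a with probability q. R is indifferent when 4q + 8(1−q) = 19q + 2(1−q), giving q = 2/7.
The value is 4·(2/7) + (8)·(5/7) = 48/7.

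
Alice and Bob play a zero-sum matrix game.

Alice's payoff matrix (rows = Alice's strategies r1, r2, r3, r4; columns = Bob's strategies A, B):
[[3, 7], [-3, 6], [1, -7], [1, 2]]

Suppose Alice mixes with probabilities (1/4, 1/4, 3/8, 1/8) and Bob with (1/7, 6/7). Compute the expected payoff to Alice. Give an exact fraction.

23/28

Against (1/7, 6/7), each row's expected payoff is r1: 45/7; r2: 33/7; r3: -41/7; r4: 13/7.
Taking the (1/4, 1/4, 3/8, 1/8)-weighted average: (1/4)·(45/7) + (1/4)·(33/7) + (3/8)·(-41/7) + (1/8)·(13/7) = 23/28.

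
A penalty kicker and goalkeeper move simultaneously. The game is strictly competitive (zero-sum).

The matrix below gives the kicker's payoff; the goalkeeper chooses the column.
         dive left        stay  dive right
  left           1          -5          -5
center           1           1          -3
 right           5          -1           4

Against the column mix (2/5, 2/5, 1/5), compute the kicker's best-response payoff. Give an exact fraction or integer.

left: (1)·(2/5) + (-5)·(2/5) + (-5)·(1/5) = -13/5.
center: (1)·(2/5) + (1)·(2/5) + (-3)·(1/5) = 1/5.
right: (5)·(2/5) + (-1)·(2/5) + (4)·(1/5) = 12/5.
The best pure response is right with expected payoff 12/5.

12/5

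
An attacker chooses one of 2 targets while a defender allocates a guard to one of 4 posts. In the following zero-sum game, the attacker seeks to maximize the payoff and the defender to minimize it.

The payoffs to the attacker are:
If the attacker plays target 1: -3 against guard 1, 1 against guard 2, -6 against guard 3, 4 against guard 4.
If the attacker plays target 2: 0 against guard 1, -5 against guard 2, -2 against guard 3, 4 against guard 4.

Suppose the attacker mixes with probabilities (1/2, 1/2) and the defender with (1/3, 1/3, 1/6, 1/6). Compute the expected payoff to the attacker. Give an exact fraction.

Against (1/3, 1/3, 1/6, 1/6), each row's expected payoff is target 1: -1; target 2: -4/3.
Taking the (1/2, 1/2)-weighted average: (1/2)·(-1) + (1/2)·(-4/3) = -7/6.

-7/6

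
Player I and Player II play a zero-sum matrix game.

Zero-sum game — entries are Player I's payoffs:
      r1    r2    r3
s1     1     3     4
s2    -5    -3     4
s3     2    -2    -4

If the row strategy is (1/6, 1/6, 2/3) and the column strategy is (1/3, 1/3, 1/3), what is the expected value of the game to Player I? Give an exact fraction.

Against (1/3, 1/3, 1/3), each row's expected payoff is s1: 8/3; s2: -4/3; s3: -4/3.
Taking the (1/6, 1/6, 2/3)-weighted average: (1/6)·(8/3) + (1/6)·(-4/3) + (2/3)·(-4/3) = -2/3.

-2/3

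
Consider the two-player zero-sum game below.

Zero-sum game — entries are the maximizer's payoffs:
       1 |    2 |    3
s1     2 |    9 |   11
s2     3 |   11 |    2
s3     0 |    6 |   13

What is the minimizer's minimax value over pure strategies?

3

The worst case (largest entry) in each column is 1: 3, 2: 11, 3: 13.
The best (smallest) of these is 3.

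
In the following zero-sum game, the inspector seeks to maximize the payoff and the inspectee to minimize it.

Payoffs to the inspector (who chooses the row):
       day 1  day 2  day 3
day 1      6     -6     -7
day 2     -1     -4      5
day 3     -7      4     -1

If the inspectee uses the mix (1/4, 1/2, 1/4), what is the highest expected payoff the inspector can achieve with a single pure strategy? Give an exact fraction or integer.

0

day 1: (6)·(1/4) + (-6)·(1/2) + (-7)·(1/4) = -13/4.
day 2: (-1)·(1/4) + (-4)·(1/2) + (5)·(1/4) = -1.
day 3: (-7)·(1/4) + (4)·(1/2) + (-1)·(1/4) = 0.
The best pure response is day 3 with expected payoff 0.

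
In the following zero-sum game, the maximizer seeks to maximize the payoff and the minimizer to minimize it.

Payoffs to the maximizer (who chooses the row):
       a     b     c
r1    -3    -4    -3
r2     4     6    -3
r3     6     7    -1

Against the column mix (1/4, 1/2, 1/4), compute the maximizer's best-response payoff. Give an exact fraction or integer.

19/4

r1: (-3)·(1/4) + (-4)·(1/2) + (-3)·(1/4) = -7/2.
r2: (4)·(1/4) + (6)·(1/2) + (-3)·(1/4) = 13/4.
r3: (6)·(1/4) + (7)·(1/2) + (-1)·(1/4) = 19/4.
The best pure response is r3 with expected payoff 19/4.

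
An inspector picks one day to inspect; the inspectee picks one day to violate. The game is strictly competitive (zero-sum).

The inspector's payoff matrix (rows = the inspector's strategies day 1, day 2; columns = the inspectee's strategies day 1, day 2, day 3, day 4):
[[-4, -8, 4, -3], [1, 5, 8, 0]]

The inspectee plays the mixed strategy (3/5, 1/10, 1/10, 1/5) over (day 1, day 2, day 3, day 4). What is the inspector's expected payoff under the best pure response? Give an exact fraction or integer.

day 1: (-4)·(3/5) + (-8)·(1/10) + (4)·(1/10) + (-3)·(1/5) = -17/5.
day 2: (1)·(3/5) + (5)·(1/10) + (8)·(1/10) + (0)·(1/5) = 19/10.
The best pure response is day 2 with expected payoff 19/10.

19/10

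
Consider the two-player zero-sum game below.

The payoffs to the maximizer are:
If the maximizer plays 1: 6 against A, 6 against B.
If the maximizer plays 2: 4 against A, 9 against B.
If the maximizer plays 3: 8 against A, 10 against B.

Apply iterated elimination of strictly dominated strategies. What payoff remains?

8

Row 2 is strictly dominated by row 3 (8>4, 10>9); eliminate 2.
Row 1 is strictly dominated by row 3 (8>6, 10>6); eliminate 1.
Column B is strictly dominated by A for the minimizer (8<10); eliminate B.
Only (3, A) remains, with payoff 8.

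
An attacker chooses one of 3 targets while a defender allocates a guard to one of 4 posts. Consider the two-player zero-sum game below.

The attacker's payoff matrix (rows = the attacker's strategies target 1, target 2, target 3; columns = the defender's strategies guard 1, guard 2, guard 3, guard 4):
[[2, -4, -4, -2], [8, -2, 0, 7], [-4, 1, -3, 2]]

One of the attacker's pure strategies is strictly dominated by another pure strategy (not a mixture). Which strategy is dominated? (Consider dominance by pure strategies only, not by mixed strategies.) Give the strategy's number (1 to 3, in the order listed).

1

Compare target 1 with target 2: 8 > 2, -2 > -4, 0 > -4, 7 > -2.
So target 2 strictly dominates target 1 for the attacker; target 1 is strictly dominated.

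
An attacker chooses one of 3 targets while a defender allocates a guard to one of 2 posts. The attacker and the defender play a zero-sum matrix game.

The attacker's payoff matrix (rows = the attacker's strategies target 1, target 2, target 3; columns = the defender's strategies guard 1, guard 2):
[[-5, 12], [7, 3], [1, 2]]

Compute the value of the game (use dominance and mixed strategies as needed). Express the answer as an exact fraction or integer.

Row target 3 is strictly dominated by row target 2, so the attacker never plays it.
The remaining 2×2 game on (target 1, target 2) × (guard 1, guard 2) has no saddle point. Let the attacker play target 1 with probability p; indifference gives −5p + 7(1−p) = 12p + 3(1−p), so p = 4/21.
Similarly the defender's optimal q on guard 1 is 3/7, and the value is -5·(3/7) + (12)·(4/7) = 33/7.

33/7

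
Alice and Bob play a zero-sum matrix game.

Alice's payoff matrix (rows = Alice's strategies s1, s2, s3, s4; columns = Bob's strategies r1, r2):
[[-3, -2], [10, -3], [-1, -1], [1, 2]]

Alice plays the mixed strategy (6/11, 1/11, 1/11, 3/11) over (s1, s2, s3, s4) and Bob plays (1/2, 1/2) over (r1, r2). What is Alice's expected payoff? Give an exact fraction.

Against (1/2, 1/2), each row's expected payoff is s1: -5/2; s2: 7/2; s3: -1; s4: 3/2.
Taking the (6/11, 1/11, 1/11, 3/11)-weighted average: (6/11)·(-5/2) + (1/11)·(7/2) + (1/11)·(-1) + (3/11)·(3/2) = -8/11.

-8/11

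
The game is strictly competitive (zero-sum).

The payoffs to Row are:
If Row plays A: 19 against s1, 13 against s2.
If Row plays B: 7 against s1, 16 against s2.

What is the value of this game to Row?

71/5

Row minima are 13 and 7, so Row's maximin is 13; column maxima are 19 and 16, so Column's minimax is 16. These differ, so the equilibrium is in mixed strategies.
Let Row play A with probability p. Column is indifferent when 19p + 7(1−p) = 13p + 16(1−p), giving p = 3/5.
Let Column play s1 with probability q. Row is indifferent when 19q + 13(1−q) = 7q + 16(1−q), giving q = 1/5.
The value is 19·(1/5) + (13)·(4/5) = 71/5.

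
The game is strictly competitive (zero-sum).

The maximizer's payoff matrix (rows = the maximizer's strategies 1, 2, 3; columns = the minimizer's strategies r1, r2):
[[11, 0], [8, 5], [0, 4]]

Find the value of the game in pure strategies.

5

Row minima: 0, 5, 0 → the maximizer's maximin is 5.
Column maxima: 11, 5 → the minimizer's minimax is 5.
They coincide at (2, r2), so the value is 5.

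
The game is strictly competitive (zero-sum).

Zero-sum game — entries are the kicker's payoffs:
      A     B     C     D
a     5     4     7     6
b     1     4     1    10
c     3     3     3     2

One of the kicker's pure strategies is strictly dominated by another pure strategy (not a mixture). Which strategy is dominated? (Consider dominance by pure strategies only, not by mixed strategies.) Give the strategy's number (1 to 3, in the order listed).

Compare c with a: 5 > 3, 4 > 3, 7 > 3, 6 > 2.
So a strictly dominates c for the kicker; c is strictly dominated.

3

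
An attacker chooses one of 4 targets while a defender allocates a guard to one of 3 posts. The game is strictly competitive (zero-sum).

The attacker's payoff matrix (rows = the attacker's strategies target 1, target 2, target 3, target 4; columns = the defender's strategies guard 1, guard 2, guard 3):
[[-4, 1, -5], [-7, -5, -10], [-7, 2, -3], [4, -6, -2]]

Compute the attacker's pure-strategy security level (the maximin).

-5

The worst-case payoff for each row is target 1: -5, target 2: -10, target 3: -7, target 4: -6.
The best of these is -5.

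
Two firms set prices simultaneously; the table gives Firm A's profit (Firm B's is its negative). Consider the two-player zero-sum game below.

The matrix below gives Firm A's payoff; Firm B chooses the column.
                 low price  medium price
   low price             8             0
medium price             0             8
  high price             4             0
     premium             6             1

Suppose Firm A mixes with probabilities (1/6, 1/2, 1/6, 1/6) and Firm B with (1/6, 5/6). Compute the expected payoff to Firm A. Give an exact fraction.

143/36

Against (1/6, 5/6), each row's expected payoff is low price: 4/3; medium price: 20/3; high price: 2/3; premium: 11/6.
Taking the (1/6, 1/2, 1/6, 1/6)-weighted average: (1/6)·(4/3) + (1/2)·(20/3) + (1/6)·(2/3) + (1/6)·(11/6) = 143/36.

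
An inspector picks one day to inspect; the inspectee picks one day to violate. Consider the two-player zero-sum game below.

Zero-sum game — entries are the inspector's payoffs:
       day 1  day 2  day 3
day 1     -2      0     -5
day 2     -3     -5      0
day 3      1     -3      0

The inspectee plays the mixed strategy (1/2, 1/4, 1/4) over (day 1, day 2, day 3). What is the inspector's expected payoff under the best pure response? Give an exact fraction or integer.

day 1: (-2)·(1/2) + (0)·(1/4) + (-5)·(1/4) = -9/4.
day 2: (-3)·(1/2) + (-5)·(1/4) + (0)·(1/4) = -11/4.
day 3: (1)·(1/2) + (-3)·(1/4) + (0)·(1/4) = -1/4.
The best pure response is day 3 with expected payoff -1/4.

-1/4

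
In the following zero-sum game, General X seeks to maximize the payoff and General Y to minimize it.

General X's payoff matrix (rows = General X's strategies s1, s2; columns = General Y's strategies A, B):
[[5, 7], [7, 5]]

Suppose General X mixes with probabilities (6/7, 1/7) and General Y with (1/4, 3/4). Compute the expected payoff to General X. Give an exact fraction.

Against (1/4, 3/4), each row's expected payoff is s1: 13/2; s2: 11/2.
Taking the (6/7, 1/7)-weighted average: (6/7)·(13/2) + (1/7)·(11/2) = 89/14.

89/14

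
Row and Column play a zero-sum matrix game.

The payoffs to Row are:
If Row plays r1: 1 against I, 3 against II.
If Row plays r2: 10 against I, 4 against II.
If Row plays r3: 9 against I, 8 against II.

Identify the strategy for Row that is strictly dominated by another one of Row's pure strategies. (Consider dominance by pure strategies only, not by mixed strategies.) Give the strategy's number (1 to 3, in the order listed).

Compare r1 with r2: 10 > 1, 4 > 3.
So r2 strictly dominates r1 for Row; r1 is strictly dominated.

1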